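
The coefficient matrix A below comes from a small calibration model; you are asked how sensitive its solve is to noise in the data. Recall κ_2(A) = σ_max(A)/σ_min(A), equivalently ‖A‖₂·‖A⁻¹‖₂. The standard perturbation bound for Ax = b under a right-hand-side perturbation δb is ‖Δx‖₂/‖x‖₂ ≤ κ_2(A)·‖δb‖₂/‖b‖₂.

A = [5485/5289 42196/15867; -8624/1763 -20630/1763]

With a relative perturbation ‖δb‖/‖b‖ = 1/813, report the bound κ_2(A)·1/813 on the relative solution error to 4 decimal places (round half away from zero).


AᵀA = [416089/16641 2995300/49923; 2995300/49923 21566836/149769]; tr = 25311637/149769, det = 114244/149769
λ_max, λ_min = (25311637/149769 ± √640610526781225/22430753361)/2 = 169, 676/149769
so κ_2 = √(169 / (676/149769)) = 193.5000
κ_2(A)·‖δb‖/‖b‖ = 0.2380

0.2380


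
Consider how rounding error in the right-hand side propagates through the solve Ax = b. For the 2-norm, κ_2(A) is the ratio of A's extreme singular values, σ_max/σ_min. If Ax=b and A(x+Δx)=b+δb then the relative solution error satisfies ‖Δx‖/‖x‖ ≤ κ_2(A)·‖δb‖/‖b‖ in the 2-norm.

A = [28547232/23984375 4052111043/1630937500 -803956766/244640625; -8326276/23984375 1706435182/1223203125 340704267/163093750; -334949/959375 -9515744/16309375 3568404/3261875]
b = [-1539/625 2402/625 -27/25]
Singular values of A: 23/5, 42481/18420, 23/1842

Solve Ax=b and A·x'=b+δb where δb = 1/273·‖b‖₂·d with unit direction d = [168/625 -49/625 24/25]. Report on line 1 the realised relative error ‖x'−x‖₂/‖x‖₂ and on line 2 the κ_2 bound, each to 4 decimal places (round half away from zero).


σ_max = 23/5, σ_min = 23/1842
κ = σ_max/σ_min = (23/5)/(23/1842) = 368.4000
worst-case relative error ≤ 368.4000 × 1/273 = 1.3495
solve Ax = b  →  x = [-153.9496 21.9584 -38.4078]
2-norm of b is 4.6904; of x, 160.1805
re-solving with b+δb shifts x by Δx of norm 1.3760
realised ‖Δx‖/‖x‖ = 0.0086
tightness: 0.0086 against a bound of 1.3495 (unrounded ratio ≈ 0.0064)

0.0086
1.3495


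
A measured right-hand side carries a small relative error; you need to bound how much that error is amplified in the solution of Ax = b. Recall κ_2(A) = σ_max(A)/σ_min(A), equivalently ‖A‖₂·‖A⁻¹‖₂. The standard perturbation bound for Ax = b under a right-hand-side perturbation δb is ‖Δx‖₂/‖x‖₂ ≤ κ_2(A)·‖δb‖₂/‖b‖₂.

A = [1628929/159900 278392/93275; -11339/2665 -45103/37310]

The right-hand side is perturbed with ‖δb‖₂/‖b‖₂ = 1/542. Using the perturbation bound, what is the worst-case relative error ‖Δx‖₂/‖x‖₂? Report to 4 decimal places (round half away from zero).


form AᵀA = [18439480489/151290000 1568622011/44126250; 1568622011/44126250 2135298449/205922500] with trace 1568648461/11861136 and determinant 6996025/47444544
char-poly roots: 529/4 and 13225/11861136
κ = σ_max/σ_min = (23/2)/(115/3444) = 344.4000
worst-case relative error ≤ 344.4000 × 1/542 = 0.6354

0.6354


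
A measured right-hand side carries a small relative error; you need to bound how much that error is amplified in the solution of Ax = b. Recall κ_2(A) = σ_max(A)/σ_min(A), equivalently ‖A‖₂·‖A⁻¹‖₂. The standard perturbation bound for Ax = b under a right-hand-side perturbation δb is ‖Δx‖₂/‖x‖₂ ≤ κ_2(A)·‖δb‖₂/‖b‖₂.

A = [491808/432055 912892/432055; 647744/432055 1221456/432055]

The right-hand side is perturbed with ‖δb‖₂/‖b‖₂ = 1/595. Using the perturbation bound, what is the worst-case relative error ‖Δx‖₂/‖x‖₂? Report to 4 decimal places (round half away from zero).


form AᵀA = [26457895936/7466860921 49606335360/7466860921; 49606335360/7466860921 93013062544/7466860921] with trace 413394320/25836889 and determinant 65536/25836889
solving λ² − 413394320/25836889·λ + 65536/25836889 = 0 gives λ = 16, 4096/25836889
so κ_2 = √(16 / (4096/25836889)) = 317.6875
perturbation bound = 317.6875·1/595 = 0.5339

0.5339


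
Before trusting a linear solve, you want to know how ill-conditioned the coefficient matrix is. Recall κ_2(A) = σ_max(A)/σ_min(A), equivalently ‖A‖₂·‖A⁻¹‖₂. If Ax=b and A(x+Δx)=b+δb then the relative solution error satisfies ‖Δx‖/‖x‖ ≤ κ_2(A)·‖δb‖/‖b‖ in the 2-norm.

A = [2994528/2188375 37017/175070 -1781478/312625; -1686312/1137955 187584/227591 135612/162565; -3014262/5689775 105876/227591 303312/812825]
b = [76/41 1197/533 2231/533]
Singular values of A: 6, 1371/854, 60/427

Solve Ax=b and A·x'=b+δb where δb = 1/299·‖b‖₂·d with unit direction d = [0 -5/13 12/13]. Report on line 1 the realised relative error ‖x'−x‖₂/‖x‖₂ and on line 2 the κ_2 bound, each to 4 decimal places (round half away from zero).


0.0056
0.1428

σ_max = 6, σ_min = 60/427
κ = σ_max/σ_min = 6/(60/427) = 42.7000
worst-case relative error ≤ 42.7000 × 1/299 = 0.1428
solve Ax = b  →  x = [10.4307 18.5750 2.8687]
2-norm of b is 5.0990; of x, 21.4955
re-solving with b+δb shifts x by Δx of norm 0.1214
relative error = 0.0056
tightness: 0.0056 against a bound of 0.1428 (unrounded ratio ≈ 0.0395)


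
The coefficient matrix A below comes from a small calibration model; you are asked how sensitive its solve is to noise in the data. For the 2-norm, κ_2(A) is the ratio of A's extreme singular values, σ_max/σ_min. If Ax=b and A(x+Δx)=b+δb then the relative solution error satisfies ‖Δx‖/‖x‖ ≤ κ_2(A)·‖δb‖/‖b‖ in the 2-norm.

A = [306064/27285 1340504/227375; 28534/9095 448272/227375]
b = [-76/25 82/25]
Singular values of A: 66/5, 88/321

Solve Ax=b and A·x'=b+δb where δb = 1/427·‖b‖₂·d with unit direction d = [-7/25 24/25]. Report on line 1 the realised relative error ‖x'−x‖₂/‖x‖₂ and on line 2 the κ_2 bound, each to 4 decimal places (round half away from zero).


0.0026
0.1128

σ_max = 66/5, σ_min = 88/321
condition number: (66/5) ÷ (88/321) = 48.1500
bound on ‖Δx‖/‖x‖: κ·ε = 48.1500·1/427 = 0.1128
solve Ax = b  →  x = [-7.0000 12.8030]
‖b‖₂ = 4.4721 and ‖x‖₂ = 14.5917
with δb = [-0.0029 0.0101], A·Δx = δb → ‖Δx‖ = 0.0382
relative error = 0.0026
tightness: 0.0026 against a bound of 0.1128 (unrounded ratio ≈ 0.0232)


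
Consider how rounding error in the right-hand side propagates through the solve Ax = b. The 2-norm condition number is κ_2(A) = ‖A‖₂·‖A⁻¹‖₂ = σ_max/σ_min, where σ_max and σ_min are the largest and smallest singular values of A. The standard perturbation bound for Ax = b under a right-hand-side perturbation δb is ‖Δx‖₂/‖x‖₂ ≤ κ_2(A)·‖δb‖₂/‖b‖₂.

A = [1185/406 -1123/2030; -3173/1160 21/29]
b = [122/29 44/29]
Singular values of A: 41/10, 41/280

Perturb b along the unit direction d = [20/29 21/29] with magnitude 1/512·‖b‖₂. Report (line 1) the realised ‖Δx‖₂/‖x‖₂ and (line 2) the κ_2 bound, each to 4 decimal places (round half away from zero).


largest singular value 41/10, smallest 41/280
condition number: (41/10) ÷ (41/280) = 28.0000
bound on ‖Δx‖/‖x‖: κ·ε = 28.0000·1/512 = 0.0547
solve Ax = b  →  x = [6.4723 26.5437]
‖b‖ = 4.4721, ‖x‖ = 27.3214
with δb = [0.0060 0.0063], A·Δx = δb → ‖Δx‖ = 0.0597
relative error = 0.0022
tightness: 0.0022 against a bound of 0.0547 (unrounded ratio ≈ 0.0399)

0.0022
0.0547


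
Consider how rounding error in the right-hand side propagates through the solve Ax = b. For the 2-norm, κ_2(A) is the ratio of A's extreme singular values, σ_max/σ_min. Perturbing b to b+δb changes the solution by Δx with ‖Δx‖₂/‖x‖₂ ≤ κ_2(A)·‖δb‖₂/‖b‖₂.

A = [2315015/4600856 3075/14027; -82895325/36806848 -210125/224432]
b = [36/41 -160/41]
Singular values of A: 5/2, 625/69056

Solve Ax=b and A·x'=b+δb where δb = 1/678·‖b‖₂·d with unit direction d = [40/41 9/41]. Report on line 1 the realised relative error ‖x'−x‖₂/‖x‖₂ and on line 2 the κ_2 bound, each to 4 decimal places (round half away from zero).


σ_max = 5/2, σ_min = 625/69056
condition number: (5/2) ÷ (625/69056) = 276.2240
perturbation bound = 276.2240·1/678 = 0.4074
solve Ax = b  →  x = [1.4769 0.6154]
‖b‖ = 4.0000, ‖x‖ = 1.6000
δb = ε·‖b‖·d = [0.0058 0.0013]; solving A·Δx = δb gives ‖Δx‖ = 0.6519
realised ‖Δx‖/‖x‖ = 0.4074
realised/bound = 1 exactly: the bound is attained for this b and d

0.4074
0.4074


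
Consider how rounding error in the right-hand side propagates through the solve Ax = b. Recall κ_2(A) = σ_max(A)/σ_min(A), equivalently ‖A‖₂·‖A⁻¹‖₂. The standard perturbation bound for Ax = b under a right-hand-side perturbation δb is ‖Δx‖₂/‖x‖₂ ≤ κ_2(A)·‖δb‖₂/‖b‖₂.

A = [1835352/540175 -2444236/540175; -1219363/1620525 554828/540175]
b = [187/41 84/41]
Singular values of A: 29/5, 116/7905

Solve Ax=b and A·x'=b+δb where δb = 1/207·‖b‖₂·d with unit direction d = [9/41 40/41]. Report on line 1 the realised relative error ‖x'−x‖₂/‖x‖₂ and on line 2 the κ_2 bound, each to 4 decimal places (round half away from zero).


σ_max = 29/5, σ_min = 116/7905
κ = σ_max/σ_min = (29/5)/(116/7905) = 395.2500
bound on ‖Δx‖/‖x‖: κ·ε = 395.2500·1/207 = 1.9094
solve Ax = b  →  x = [163.9655 122.1121]
‖b‖₂ = 5.0000 and ‖x‖₂ = 204.4408
δb = ε·‖b‖·d = [0.0053 0.0236]; solving A·Δx = δb gives ‖Δx‖ = 1.6461
realised ‖Δx‖/‖x‖ = 0.0081
so the bound overstates the realised error by a factor of ≈ 237.1513 (computed from the unrounded values)

0.0081
1.9094


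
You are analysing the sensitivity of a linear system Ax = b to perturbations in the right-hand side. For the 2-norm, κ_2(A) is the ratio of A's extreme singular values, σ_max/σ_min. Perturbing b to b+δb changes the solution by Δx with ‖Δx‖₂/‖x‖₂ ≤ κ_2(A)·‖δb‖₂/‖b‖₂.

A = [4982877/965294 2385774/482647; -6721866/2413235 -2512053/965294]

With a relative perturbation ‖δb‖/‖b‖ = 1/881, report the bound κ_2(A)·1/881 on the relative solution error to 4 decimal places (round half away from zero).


0.2222

AᵀA = [2773219757841/80604888100 132051514896/4030244405; 132051514896/4030244405 100616195817/3224195524]; tr = 3144247713/47922050, det = 43046721/383376400
solving λ² − 3144247713/47922050·λ + 43046721/383376400 = 0 gives λ = 6561/100, 6561/3833764
κ = σ_max/σ_min = (81/10)/(81/1958) = 195.8000
bound on ‖Δx‖/‖x‖: κ·ε = 195.8000·1/881 = 0.2222


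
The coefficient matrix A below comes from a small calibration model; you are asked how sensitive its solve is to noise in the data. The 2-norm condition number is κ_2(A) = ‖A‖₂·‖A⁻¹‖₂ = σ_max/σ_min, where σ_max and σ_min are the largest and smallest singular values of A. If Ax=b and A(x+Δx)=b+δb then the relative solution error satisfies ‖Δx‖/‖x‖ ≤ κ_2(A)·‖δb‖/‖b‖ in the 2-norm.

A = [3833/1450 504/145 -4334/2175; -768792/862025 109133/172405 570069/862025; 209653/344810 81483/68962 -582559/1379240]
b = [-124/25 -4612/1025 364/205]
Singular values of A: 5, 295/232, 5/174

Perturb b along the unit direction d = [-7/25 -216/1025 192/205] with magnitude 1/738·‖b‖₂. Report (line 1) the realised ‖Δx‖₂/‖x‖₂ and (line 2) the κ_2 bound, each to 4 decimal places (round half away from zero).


0.0023
0.2358

σ_max = 5, σ_min = 5/174
κ_2(A) = 5 / (5/174) = 174.0000
κ_2(A)·‖δb‖/‖b‖ = 0.2358
solve Ax = b  →  x = [84.9010 -2.7488 110.3243]
‖b‖₂ = 6.9282 and ‖x‖₂ = 139.2378
Δx = A⁻¹·δb where δb = 1/738·6.9282·d; ‖Δx‖ = 0.3267
relative error = 0.0023
tightness: 0.0023 against a bound of 0.2358 (unrounded ratio ≈ 0.0100)


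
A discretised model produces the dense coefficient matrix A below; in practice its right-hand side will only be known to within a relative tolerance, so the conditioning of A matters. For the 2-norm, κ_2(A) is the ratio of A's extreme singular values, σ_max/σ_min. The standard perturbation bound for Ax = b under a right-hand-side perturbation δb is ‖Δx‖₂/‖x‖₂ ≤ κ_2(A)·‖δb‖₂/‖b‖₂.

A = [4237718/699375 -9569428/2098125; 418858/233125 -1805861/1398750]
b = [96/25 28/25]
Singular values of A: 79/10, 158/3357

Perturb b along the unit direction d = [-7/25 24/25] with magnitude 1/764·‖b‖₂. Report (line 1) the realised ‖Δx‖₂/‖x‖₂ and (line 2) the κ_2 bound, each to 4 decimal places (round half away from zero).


σ_max = 79/10, σ_min = 158/3357
κ = σ_max/σ_min = (79/10)/(158/3357) = 167.8500
κ_2(A)·‖δb‖/‖b‖ = 0.2197
solve Ax = b  →  x = [0.4051 -0.3038]
‖b‖ = 4.0000, ‖x‖ = 0.5063
with δb = [-0.0015 0.0050], A·Δx = δb → ‖Δx‖ = 0.1112
dividing the unrounded norms, ‖Δx‖/‖x‖ = 0.2197
so the bound is sharp here: realised error equals the bound

0.2197
0.2197


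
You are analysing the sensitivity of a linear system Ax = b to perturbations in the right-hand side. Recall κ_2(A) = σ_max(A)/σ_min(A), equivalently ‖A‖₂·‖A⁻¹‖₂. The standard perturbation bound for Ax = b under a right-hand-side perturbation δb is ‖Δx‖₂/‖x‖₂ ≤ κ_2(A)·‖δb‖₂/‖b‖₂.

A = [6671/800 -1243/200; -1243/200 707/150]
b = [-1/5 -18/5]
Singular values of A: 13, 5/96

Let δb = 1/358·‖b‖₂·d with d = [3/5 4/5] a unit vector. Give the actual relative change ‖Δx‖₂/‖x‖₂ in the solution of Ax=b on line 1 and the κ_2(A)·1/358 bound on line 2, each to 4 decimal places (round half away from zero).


largest singular value 13, smallest 5/96
κ = σ_max/σ_min = 13/(5/96) = 249.6000
κ_2(A)·‖δb‖/‖b‖ = 0.6972
solve Ax = b  →  x = [-34.4369 -46.1723]
‖b‖₂ = 3.6056 and ‖x‖₂ = 57.6002
Δx = A⁻¹·δb where δb = 1/358·3.6056·d; ‖Δx‖ = 0.1934
relative error = 0.0034
tightness: 0.0034 against a bound of 0.6972 (unrounded ratio ≈ 0.0048)

0.0034
0.6972


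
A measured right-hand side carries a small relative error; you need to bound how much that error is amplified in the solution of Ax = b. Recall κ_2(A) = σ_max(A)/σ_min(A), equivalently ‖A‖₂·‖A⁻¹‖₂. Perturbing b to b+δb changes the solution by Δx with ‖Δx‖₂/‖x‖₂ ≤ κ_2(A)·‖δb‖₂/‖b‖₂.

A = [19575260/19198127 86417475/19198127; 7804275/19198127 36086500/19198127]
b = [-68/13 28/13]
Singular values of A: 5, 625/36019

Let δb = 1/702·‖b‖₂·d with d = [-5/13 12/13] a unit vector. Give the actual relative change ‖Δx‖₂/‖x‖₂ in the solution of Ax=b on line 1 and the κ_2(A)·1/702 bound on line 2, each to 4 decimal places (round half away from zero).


0.0020
0.4105

σ_max = 5, σ_min = 625/36019
κ_2(A) = 5 / (625/36019) = 288.1520
bound on ‖Δx‖/‖x‖: κ·ε = 288.1520·1/702 = 0.4105
solve Ax = b  →  x = [-225.0747 49.8218]
2-norm of b is 5.6569; of x, 230.5230
δb = ε·‖b‖·d = [-0.0031 0.0074]; solving A·Δx = δb gives ‖Δx‖ = 0.4644
dividing the unrounded norms, ‖Δx‖/‖x‖ = 0.0020
so the bound overstates the realised error by a factor of ≈ 203.7555 (computed from the unrounded values)


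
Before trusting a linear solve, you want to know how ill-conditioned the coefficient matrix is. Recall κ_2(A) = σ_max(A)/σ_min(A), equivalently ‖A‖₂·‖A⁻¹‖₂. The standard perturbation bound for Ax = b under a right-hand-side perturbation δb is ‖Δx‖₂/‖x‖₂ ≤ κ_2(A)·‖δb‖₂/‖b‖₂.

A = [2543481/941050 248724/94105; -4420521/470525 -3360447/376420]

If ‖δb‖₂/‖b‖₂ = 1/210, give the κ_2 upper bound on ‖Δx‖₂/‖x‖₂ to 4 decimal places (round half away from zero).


1.2362

form AᵀA = [135413310789/1416920164 128961408555/1416920164; 128961408555/1416920164 491296883625/5667680656] with trace 1228240341/6739216 and determinant 13286025/26956864
eigenvalues of AᵀA: λ = (tr ± √(tr²−4·det))/2 = 729/4, 18225/6739216
κ = σ_max/σ_min = (27/2)/(135/2596) = 259.6000
bound on ‖Δx‖/‖x‖: κ·ε = 259.6000·1/210 = 1.2362


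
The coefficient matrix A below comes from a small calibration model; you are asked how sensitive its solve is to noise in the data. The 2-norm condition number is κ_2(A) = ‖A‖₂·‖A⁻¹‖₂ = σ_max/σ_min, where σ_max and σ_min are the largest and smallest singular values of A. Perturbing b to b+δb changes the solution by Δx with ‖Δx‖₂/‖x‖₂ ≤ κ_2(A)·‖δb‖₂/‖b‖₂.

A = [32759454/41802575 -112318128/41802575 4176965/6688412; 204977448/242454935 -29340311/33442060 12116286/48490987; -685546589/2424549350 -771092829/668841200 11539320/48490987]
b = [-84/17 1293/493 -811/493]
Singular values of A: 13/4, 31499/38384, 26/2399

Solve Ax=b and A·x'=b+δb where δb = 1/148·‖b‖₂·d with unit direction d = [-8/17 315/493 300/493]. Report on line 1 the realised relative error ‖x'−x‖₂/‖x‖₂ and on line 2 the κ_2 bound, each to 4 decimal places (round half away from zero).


0.0131
2.0262

from the listed singular values, σ₁ = 13/4, σ_n = 26/2399
κ_2(A) = (13/4) / (26/2399) = 299.8750
κ_2(A)·‖δb‖/‖b‖ = 2.0262
solve Ax = b  →  x = [-13.8403 60.5085 269.7861]
‖b‖ = 5.8310, ‖x‖ = 276.8346
re-solving with b+δb shifts x by Δx of norm 3.6353
relative error = 0.0131
realised/bound (from unrounded values) ≈ 0.0065


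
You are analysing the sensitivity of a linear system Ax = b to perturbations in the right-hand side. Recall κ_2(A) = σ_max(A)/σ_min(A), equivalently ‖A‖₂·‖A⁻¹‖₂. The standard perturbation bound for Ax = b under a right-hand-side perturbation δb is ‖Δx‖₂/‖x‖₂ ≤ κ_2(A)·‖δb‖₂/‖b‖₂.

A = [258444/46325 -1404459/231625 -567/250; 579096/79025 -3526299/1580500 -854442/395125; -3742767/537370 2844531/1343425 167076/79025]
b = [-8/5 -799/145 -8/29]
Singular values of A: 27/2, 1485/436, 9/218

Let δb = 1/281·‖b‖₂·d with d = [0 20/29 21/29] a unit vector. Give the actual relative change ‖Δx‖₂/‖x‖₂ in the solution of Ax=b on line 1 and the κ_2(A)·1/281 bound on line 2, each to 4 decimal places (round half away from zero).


σ_max = 27/2, σ_min = 9/218
condition number: (27/2) ÷ (9/218) = 327.0000
bound on ‖Δx‖/‖x‖: κ·ε = 327.0000·1/281 = 1.1637
solve Ax = b  →  x = [-24.3264 12.6413 -92.9304]
‖b‖ = 5.7446, ‖x‖ = 96.8898
δb = ε·‖b‖·d = [0.0000 0.0141 0.0148]; solving A·Δx = δb gives ‖Δx‖ = 0.4952
realised ‖Δx‖/‖x‖ = 0.0051
tightness: 0.0051 against a bound of 1.1637 (unrounded ratio ≈ 0.0044)

0.0051
1.1637


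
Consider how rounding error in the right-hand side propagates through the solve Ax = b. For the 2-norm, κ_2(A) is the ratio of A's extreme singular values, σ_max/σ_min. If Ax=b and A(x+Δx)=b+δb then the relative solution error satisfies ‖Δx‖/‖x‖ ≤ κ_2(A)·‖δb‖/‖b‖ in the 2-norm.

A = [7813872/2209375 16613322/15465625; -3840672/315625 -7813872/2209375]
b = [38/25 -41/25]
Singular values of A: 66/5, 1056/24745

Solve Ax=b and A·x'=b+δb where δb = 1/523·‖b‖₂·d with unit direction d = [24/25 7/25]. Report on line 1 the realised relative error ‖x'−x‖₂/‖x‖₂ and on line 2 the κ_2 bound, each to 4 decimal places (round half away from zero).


0.0043
0.5914

from the listed singular values, σ₁ = 66/5, σ_n = 1056/24745
condition number: (66/5) ÷ (1056/24745) = 309.3125
perturbation bound = 309.3125·1/523 = 0.5914
solve Ax = b  →  x = [-6.4157 22.5379]
2-norm of b is 2.2361; of x, 23.4333
δb = ε·‖b‖·d = [0.0041 0.0012]; solving A·Δx = δb gives ‖Δx‖ = 0.1002
dividing the unrounded norms, ‖Δx‖/‖x‖ = 0.0043
so the bound overstates the realised error by a factor of ≈ 138.3316 (computed from the unrounded values)


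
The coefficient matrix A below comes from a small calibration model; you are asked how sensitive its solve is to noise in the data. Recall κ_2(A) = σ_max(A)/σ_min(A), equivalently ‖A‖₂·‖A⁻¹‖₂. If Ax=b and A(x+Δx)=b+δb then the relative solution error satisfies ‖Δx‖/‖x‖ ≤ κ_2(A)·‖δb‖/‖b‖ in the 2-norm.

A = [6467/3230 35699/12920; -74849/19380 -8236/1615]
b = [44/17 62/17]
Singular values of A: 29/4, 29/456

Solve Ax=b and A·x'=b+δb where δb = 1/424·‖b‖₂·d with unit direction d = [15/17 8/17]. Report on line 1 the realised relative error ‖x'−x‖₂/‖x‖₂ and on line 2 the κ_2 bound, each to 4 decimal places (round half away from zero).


0.0026
0.2689

from the listed singular values, σ₁ = 29/4, σ_n = 29/456
condition number: (29/4) ÷ (29/456) = 114.0000
κ_2(A)·‖δb‖/‖b‖ = 0.2689
solve Ax = b  →  x = [-50.4828 37.5172]
‖b‖₂ = 4.4721 and ‖x‖₂ = 62.8972
Δx = A⁻¹·δb where δb = 1/424·4.4721·d; ‖Δx‖ = 0.1659
relative error = 0.0026
realised/bound (from unrounded values) ≈ 0.0098


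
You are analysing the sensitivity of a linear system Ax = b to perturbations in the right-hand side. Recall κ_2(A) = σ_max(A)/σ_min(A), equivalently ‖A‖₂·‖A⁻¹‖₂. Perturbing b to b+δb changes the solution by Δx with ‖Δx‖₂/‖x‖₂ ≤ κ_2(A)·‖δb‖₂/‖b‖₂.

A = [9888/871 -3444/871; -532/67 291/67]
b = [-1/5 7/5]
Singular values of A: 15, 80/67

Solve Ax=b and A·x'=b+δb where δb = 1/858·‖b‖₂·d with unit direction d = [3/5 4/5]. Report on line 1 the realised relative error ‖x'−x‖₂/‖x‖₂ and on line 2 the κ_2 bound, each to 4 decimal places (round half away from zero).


0.0016
0.0146

σ_max = 15, σ_min = 80/67
κ = σ_max/σ_min = 15/(80/67) = 12.5625
perturbation bound = 12.5625·1/858 = 0.0146
solve Ax = b  →  x = [0.2606 0.7987]
‖b‖₂ = 1.4142 and ‖x‖₂ = 0.8401
Δx = A⁻¹·δb where δb = 1/858·1.4142·d; ‖Δx‖ = 0.0014
realised ‖Δx‖/‖x‖ = 0.0016
realised/bound (from unrounded values) ≈ 0.1122


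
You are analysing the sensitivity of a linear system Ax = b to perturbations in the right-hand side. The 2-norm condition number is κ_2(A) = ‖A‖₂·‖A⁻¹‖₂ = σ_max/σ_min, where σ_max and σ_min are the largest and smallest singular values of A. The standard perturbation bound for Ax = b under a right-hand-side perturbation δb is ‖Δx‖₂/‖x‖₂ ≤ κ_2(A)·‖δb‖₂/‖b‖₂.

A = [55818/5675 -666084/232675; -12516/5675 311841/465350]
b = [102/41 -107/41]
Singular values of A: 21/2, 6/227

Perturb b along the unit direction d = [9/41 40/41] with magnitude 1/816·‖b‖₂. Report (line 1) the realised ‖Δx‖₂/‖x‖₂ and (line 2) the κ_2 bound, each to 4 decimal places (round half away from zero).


0.0022
0.4868

from the listed singular values, σ₁ = 21/2, σ_n = 6/227
κ = σ_max/σ_min = (21/2)/(6/227) = 397.2500
perturbation bound = 397.2500·1/816 = 0.4868
solve Ax = b  →  x = [-20.9124 -72.7200]
‖b‖ = 3.6056, ‖x‖ = 75.6672
Δx = A⁻¹·δb where δb = 1/816·3.6056·d; ‖Δx‖ = 0.1672
dividing the unrounded norms, ‖Δx‖/‖x‖ = 0.0022
tightness: 0.0022 against a bound of 0.4868 (unrounded ratio ≈ 0.0045)


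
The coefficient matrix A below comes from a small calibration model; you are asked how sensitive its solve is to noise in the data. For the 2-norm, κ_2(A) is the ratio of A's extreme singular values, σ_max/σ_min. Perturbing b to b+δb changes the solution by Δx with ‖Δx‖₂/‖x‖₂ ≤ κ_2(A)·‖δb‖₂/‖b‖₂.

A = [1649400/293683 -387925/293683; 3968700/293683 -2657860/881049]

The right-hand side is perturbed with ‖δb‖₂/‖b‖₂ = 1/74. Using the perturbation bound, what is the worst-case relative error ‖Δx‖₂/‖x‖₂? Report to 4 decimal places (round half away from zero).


3.3507

M = AᵀA = [109296450000/510353281 -24591281000/510353281; -24591281000/510353281 49814154025/4593179529]. tr(M)=614802025/2732409, det(M)=250000/303601
eigenvalues of AᵀA: λ = (tr ± √(tr²−4·det))/2 = 225, 10000/2732409
κ = σ_max/σ_min = 15/(100/1653) = 247.9500
bound on ‖Δx‖/‖x‖: κ·ε = 247.9500·1/74 = 3.3507


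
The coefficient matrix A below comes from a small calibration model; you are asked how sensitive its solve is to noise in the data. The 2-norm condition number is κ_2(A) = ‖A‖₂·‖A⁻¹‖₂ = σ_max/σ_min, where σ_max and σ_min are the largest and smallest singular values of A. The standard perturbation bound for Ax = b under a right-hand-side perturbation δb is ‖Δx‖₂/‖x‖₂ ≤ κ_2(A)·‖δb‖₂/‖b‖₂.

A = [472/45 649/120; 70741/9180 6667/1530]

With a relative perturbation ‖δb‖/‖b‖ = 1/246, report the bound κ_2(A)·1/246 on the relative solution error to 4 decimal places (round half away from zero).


0.2195

form AᵀA = [571026721/3370896 50735575/561816; 50735575/561816 72269041/1498176] with trace 10154077/46656 and determinant 12117361/746496
eigenvalues of AᵀA: λ = (tr ± √(tr²−4·det))/2 = 3481/16, 3481/46656
so κ_2 = √((3481/16) / (3481/46656)) = 54.0000
worst-case relative error ≤ 54.0000 × 1/246 = 0.2195


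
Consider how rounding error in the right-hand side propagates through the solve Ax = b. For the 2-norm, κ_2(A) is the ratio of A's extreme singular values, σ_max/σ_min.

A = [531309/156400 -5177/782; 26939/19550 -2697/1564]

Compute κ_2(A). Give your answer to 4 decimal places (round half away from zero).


form AᵀA = [525975481/39137536 -121648185/4892192; -121648185/4892192 114479125/2446096] with trace 8157929/135424 and determinant 23088025/2166784
solving λ² − 8157929/135424·λ + 23088025/2166784 = 0 gives λ = 961/16, 24025/135424
κ_2(A) = √(λ_max/λ_min) = √((961/16) / (24025/135424)) = 18.4000

18.4000


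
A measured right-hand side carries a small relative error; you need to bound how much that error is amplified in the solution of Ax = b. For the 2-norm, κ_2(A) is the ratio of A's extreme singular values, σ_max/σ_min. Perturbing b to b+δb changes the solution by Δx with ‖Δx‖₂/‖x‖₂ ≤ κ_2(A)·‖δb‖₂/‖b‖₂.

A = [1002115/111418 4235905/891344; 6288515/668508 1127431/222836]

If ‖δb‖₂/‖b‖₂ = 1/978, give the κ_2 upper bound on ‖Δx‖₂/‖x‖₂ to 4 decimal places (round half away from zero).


0.2773

M = AᵀA = [90009348325/531394704 32002764955/354263136; 32002764955/354263136 45517837961/944701696]. tr(M)=6400727041/29419776, det(M)=302934025/470716416
eigenvalues of AᵀA: λ = (tr ± √(tr²−4·det))/2 = 3481/16, 87025/29419776
so κ_2 = √((3481/16) / (87025/29419776)) = 271.2000
κ_2(A)·‖δb‖/‖b‖ = 0.2773


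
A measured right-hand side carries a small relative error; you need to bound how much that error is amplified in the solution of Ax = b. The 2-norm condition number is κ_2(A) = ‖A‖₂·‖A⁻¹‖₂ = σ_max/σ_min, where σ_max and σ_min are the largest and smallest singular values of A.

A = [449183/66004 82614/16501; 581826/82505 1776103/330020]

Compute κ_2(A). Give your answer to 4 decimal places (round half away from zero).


113.8000

form AᵀA = [12438142801/129504400 582967602/8094025; 582967602/8094025 6997111849/129504400] with trace 388705093/2590088 and determinant 144120025/82882816
solving λ² − 388705093/2590088·λ + 144120025/82882816 = 0 gives λ = 2401/16, 60025/5180176
σ_max=√(2401/16)=(49/4), σ_min=√(60025/5180176)=(245/2276) → κ = 113.8000


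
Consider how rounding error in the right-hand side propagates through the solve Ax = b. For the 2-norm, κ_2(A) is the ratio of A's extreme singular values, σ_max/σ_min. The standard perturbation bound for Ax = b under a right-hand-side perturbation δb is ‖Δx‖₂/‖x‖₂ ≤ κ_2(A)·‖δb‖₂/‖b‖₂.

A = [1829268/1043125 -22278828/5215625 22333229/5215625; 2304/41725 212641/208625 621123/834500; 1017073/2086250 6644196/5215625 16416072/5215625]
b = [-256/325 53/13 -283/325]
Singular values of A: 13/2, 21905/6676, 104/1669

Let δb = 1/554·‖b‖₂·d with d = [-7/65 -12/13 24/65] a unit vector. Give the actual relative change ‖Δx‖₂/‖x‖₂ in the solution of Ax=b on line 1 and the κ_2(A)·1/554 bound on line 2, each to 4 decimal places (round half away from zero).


0.0019
0.1883

from the listed singular values, σ₁ = 13/2, σ_n = 104/1669
condition number: (13/2) ÷ (104/1669) = 104.3125
worst-case relative error ≤ 104.3125 × 1/554 = 0.1883
solve Ax = b  →  x = [61.5815 11.1167 -14.3144]
‖b‖₂ = 4.2426 and ‖x‖₂ = 64.1932
with δb = [-0.0008 -0.0071 0.0028], A·Δx = δb → ‖Δx‖ = 0.1229
relative error = 0.0019
so the bound overstates the realised error by a factor of ≈ 98.3482 (computed from the unrounded values)


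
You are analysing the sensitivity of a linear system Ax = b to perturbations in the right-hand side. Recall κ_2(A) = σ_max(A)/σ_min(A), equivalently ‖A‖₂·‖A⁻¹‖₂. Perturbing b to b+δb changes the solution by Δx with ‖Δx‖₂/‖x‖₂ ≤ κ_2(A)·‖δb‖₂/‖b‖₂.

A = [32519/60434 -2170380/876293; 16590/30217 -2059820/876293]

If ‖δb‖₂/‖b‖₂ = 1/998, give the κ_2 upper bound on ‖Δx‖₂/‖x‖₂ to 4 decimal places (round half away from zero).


form AᵀA = [2158397761/3652268356 -2395231290/913067089; -2395231290/913067089 10646144800/913067089] with trace 26616881/2172676 and determinant 4900/543169
solving λ² − 26616881/2172676·λ + 4900/543169 = 0 gives λ = 49/4, 400/543169
κ = σ_max/σ_min = (7/2)/(20/737) = 128.9750
κ_2(A)·‖δb‖/‖b‖ = 0.1292

0.1292


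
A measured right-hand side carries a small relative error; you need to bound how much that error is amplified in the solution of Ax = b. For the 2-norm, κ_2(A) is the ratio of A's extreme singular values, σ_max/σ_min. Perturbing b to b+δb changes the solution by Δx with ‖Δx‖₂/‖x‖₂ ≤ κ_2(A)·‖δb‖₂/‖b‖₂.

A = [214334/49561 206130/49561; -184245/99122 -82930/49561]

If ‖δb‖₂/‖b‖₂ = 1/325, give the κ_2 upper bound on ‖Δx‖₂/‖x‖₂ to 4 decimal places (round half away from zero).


0.2629

AᵀA = [217702474249/9825170884 51820386345/2456292721; 51820386345/2456292721 49366961800/2456292721]; tr = 493662689/11682724, det = 714025/2920681
char-poly roots: 169/4 and 16900/2920681
κ = σ_max/σ_min = (13/2)/(130/1709) = 85.4500
perturbation bound = 85.4500·1/325 = 0.2629


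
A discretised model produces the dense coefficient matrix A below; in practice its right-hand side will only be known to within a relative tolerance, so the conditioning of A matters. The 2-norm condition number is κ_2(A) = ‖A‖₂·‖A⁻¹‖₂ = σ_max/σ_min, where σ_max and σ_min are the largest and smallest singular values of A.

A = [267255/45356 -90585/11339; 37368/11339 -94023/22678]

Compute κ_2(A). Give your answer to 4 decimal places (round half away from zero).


M = AᵀA = [324453681/7118224 -108083727/1779556; -108083727/1779556 144162261/1779556]. tr(M)=901102725/7118224, det(M)=102515625/28472896
solving λ² − 901102725/7118224·λ + 102515625/28472896 = 0 gives λ = 2025/16, 50625/1779556
so κ_2 = √((2025/16) / (50625/1779556)) = 66.7000

66.7000


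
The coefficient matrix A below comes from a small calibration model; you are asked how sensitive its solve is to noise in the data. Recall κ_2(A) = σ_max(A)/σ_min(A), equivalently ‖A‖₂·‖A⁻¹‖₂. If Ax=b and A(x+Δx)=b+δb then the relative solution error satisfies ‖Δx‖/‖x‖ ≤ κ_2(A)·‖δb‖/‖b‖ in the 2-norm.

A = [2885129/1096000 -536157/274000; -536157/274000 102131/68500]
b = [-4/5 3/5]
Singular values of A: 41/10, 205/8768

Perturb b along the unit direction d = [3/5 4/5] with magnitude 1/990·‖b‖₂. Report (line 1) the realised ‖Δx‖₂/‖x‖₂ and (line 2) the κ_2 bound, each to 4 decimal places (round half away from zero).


from the listed singular values, σ₁ = 41/10, σ_n = 205/8768
condition number: (41/10) ÷ (205/8768) = 175.3600
perturbation bound = 175.3600·1/990 = 0.1771
solve Ax = b  →  x = [-0.1951 0.1463]
2-norm of b is 1.0000; of x, 0.2439
δb = ε·‖b‖·d = [0.0006 0.0008]; solving A·Δx = δb gives ‖Δx‖ = 0.0432
dividing the unrounded norms, ‖Δx‖/‖x‖ = 0.1771
so the bound is sharp here: realised error equals the bound

0.1771
0.1771


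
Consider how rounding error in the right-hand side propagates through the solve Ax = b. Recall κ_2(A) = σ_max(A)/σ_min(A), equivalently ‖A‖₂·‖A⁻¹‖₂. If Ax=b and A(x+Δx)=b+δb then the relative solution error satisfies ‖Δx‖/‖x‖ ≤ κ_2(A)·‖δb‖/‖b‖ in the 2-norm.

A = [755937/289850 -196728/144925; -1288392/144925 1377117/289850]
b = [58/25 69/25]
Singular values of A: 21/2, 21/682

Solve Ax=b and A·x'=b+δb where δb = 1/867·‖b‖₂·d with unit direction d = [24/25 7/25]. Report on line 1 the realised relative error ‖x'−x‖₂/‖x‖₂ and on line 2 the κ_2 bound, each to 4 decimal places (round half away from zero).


largest singular value 21/2, smallest 21/682
κ_2(A) = (21/2) / (21/682) = 341.0000
κ_2(A)·‖δb‖/‖b‖ = 0.3933
solve Ax = b  →  x = [45.6807 86.0560]
‖b‖ = 3.6056, ‖x‖ = 97.4288
with δb = [0.0040 0.0012], A·Δx = δb → ‖Δx‖ = 0.1351
relative error = 0.0014
realised/bound (from unrounded values) ≈ 0.0035

0.0014
0.3933


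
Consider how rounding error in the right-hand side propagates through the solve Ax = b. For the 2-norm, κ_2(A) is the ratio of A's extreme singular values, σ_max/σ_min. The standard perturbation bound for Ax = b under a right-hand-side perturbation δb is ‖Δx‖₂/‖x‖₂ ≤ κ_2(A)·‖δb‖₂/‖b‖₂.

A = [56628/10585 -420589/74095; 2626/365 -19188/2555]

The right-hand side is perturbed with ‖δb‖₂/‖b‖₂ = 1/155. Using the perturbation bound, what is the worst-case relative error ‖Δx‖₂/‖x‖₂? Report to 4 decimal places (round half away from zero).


form AᵀA = [360246484/4481689 -2647726380/31371823; -2647726380/31371823 19461357409/219602761] with trace 44130125/261121 and determinant 114244/261121
λ_max, λ_min = (44130125/261121 ± √1947348606485529/68184176641)/2 = 169, 676/261121
κ = σ_max/σ_min = 13/(26/511) = 255.5000
κ_2(A)·‖δb‖/‖b‖ = 1.6484

1.6484


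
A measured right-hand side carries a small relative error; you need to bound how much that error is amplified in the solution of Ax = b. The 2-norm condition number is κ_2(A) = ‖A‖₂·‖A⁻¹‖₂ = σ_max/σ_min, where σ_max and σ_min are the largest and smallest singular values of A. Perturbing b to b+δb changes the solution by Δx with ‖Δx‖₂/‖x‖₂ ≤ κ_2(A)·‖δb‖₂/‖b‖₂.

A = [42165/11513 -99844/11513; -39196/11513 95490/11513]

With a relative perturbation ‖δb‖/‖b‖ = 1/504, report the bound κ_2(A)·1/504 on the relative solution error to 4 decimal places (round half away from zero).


form AᵀA = [3940801/157609 -9456300/157609; -9456300/157609 22695796/157609] with trace 26636597/157609 and determinant 114244/157609
char-poly roots: 169 and 676/157609
σ_max=√169=13, σ_min=√(676/157609)=(26/397) → κ = 198.5000
κ_2(A)·‖δb‖/‖b‖ = 0.3938

0.3938


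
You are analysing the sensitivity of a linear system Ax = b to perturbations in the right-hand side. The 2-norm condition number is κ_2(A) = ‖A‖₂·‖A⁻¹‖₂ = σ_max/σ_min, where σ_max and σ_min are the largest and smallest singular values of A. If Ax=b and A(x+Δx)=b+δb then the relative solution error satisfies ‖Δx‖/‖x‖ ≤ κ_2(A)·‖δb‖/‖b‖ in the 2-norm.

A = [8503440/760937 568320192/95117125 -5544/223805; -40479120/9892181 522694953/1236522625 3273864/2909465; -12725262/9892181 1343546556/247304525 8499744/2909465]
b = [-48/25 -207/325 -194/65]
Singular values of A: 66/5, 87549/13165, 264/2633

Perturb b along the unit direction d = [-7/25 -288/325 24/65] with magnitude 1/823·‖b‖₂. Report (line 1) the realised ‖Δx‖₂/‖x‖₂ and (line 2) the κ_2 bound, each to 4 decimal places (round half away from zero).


0.0918
0.1600

σ_max = 66/5, σ_min = 264/2633
κ_2(A) = (66/5) / (264/2633) = 131.6500
perturbation bound = 131.6500·1/823 = 0.1600
solve Ax = b  →  x = [0.0536 -0.4225 -0.2123]
2-norm of b is 3.6056; of x, 0.4759
with δb = [-0.0012 -0.0039 0.0016], A·Δx = δb → ‖Δx‖ = 0.0437
realised ‖Δx‖/‖x‖ = 0.0918
realised/bound (from unrounded values) ≈ 0.5740


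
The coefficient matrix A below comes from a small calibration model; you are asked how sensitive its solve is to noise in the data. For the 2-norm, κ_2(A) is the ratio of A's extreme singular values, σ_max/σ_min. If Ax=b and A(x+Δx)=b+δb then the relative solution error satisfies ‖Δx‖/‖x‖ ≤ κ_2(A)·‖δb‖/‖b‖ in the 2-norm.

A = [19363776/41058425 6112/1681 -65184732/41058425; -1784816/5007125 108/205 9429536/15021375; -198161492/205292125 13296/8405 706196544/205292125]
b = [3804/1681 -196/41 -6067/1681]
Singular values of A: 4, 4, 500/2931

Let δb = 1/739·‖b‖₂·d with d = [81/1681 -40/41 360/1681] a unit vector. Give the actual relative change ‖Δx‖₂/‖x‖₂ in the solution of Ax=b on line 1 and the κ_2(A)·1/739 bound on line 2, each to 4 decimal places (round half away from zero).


0.0022
0.0317

from the listed singular values, σ₁ = 4, σ_n = 500/2931
κ_2(A) = 4 / (500/2931) = 23.4480
bound on ‖Δx‖/‖x‖: κ·ε = 23.4480·1/739 = 0.0317
solve Ax = b  →  x = [22.8601 0.0000 5.3654]
2-norm of b is 6.4031; of x, 23.4813
δb = ε·‖b‖·d = [0.0004 -0.0085 0.0019]; solving A·Δx = δb gives ‖Δx‖ = 0.0508
relative error = 0.0022
tightness: 0.0022 against a bound of 0.0317 (unrounded ratio ≈ 0.0682)


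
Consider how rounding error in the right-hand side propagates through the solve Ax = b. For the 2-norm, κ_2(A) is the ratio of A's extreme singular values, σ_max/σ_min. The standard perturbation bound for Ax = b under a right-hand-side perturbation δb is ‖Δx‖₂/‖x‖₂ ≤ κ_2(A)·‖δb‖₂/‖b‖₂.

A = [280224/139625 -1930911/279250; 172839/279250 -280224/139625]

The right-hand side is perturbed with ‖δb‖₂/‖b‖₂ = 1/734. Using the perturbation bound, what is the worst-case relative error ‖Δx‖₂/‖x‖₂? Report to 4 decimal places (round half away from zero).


M = AᵀA = [550360449/124768900 -471616992/31192225; -471616992/31192225 6468030801/124768900]. tr(M)=140367825/2495378, det(M)=1265625/19963024
λ_max, λ_min = (140367825/2495378 ± √4925386797210000/1556727840721)/2 = 225/4, 5625/4990756
σ_max=√(225/4)=(15/2), σ_min=√(5625/4990756)=(75/2234) → κ = 223.4000
worst-case relative error ≤ 223.4000 × 1/734 = 0.3044

0.3044


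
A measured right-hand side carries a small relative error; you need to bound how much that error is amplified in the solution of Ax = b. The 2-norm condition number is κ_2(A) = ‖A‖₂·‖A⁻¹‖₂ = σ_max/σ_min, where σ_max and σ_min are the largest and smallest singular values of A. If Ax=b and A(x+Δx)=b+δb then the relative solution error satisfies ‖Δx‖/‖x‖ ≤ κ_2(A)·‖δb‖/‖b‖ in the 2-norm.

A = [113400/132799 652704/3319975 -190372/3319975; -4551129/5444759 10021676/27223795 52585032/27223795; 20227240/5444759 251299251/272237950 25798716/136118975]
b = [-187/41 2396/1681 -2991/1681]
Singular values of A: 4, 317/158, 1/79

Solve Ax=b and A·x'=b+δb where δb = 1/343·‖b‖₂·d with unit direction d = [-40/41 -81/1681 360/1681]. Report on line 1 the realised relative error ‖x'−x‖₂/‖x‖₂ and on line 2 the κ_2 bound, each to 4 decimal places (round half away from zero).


0.0037
0.9213

from the listed singular values, σ₁ = 4, σ_n = 1/79
κ_2(A) = 4 / (1/79) = 316.0000
bound on ‖Δx‖/‖x‖: κ·ε = 316.0000·1/343 = 0.9213
solve Ax = b  →  x = [68.6341 -295.9795 86.8465]
‖b‖₂ = 5.0990 and ‖x‖₂ = 316.0013
δb = ε·‖b‖·d = [-0.0145 -0.0007 0.0032]; solving A·Δx = δb gives ‖Δx‖ = 1.1744
dividing the unrounded norms, ‖Δx‖/‖x‖ = 0.0037
so the bound overstates the realised error by a factor of ≈ 247.8918 (computed from the unrounded values)
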